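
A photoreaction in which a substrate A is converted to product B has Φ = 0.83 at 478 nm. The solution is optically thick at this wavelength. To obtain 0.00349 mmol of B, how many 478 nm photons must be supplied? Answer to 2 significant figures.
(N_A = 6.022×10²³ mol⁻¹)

2.5×10¹⁸ photons

Product: 0.00349 mmol = 3.49×10⁻⁶ mol.
Photons that must be absorbed: 3.49×10⁻⁶ / 0.83 = 4.205×10⁻⁶ mol.
Photon count: 4.205×10⁻⁶ × 6.022×10²³ = 2.5×10¹⁸.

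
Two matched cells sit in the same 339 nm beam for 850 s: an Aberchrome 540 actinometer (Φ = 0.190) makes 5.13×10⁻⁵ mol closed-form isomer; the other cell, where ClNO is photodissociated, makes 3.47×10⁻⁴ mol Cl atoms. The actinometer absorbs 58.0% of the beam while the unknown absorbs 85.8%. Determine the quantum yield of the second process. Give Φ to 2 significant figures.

Photons absorbed by the actinometer: 5.13×10⁻⁵ / 0.190 = 2.700×10⁻⁴ mol.
Incident flux: 2.700×10⁻⁴ / 0.580 = 4.655×10⁻⁴ einstein.
Absorbed by unknown: 0.858 × 4.655×10⁻⁴ = 3.994×10⁻⁴ mol.
Φ(unknown) = 3.47×10⁻⁴ / 3.994×10⁻⁴ = 0.87.

Φ = 0.87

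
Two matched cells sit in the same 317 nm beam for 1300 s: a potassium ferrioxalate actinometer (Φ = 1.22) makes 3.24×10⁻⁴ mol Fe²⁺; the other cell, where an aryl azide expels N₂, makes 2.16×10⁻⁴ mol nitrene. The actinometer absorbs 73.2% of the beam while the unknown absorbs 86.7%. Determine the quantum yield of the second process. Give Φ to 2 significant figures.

Φ = 0.69

Photons absorbed by the actinometer: 3.24×10⁻⁴ / 1.22 = 2.656×10⁻⁴ mol.
Incident flux: 2.656×10⁻⁴ / 0.732 = 3.628×10⁻⁴ einstein.
Absorbed by unknown: 0.867 × 3.628×10⁻⁴ = 3.145×10⁻⁴ mol.
Φ(unknown) = 2.16×10⁻⁴ / 3.145×10⁻⁴ = 0.69.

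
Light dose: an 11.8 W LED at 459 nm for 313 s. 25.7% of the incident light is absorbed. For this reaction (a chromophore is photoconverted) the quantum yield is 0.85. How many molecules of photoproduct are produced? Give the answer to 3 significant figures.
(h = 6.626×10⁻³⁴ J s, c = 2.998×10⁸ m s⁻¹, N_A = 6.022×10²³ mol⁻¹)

1.86×10²¹ molecules

Photon energy at 459 nm: hc/λ = (6.626×10⁻³⁴)(2.998×10⁸)/(459×10⁻⁹) = 4.328×10⁻¹⁹ J.
Energy delivered: (11.8 W)(313 s) = 3693 J.
Photons incident: 3693 / 4.328×10⁻¹⁹ = 8.533×10²¹, i.e. 8.533×10²¹/6.022×10²³ = 0.01417 mol.
Photons absorbed: 0.257 × 0.01417 = 0.003642 mol.
Product: Φ × n_abs = 0.85 × 0.003642 = 0.003096 mol.
As a count: 0.003096 × 6.022×10²³ = 1.86×10²¹.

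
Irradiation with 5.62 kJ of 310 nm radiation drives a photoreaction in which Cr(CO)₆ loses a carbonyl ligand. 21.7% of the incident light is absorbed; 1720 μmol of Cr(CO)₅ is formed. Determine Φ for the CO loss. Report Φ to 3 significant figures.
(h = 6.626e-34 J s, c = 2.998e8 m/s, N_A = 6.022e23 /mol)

Product: 1720 μmol = 0.00172 mol.
Photon energy at 310 nm: hc/λ = (6.626e-34)(2.998e8)/(310e-9) = 6.408e-19 J.
Incident energy: 5.62 kJ = 5620 J.
Photons incident: 5620 / 6.408e-19 = 8.770e21, i.e. 8.770e21/6.022e23 = 0.01456 mol.
Photons absorbed: 0.217 × 0.01456 = 0.003160 mol.
Φ = 0.00172 mol / 0.003160 mol photons = 0.544.

Φ = 0.544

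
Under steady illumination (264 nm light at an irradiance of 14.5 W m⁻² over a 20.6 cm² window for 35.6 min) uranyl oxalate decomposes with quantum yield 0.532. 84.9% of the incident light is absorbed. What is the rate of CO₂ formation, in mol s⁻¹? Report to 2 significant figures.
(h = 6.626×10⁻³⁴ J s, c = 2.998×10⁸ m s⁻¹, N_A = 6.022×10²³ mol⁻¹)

3.0×10⁻⁸ mol s⁻¹

Photon energy at 264 nm: hc/λ = (6.626×10⁻³⁴)(2.998×10⁸)/(264×10⁻⁹) = 7.525×10⁻¹⁹ J.
Energy delivered: (14.5 W m⁻²)(20.6×10⁻⁴ m²)(2136 s) = 63.80 J.
Photons incident: 63.80 / 7.525×10⁻¹⁹ = 8.478×10¹⁹, i.e. 8.478×10¹⁹/6.022×10²³ = 1.408×10⁻⁴ mol.
Photons absorbed: 0.849 × 1.408×10⁻⁴ = 1.195×10⁻⁴ mol.
Product formed: 0.532 × 1.195×10⁻⁴ = 6.357×10⁻⁵ mol.
Rate: 6.357×10⁻⁵ / 2136 s = 3.0×10⁻⁸ mol s⁻¹.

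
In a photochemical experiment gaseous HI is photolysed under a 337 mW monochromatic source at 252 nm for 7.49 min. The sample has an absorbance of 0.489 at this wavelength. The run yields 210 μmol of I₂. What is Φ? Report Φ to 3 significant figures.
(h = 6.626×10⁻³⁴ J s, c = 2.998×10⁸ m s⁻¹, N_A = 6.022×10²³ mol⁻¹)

Product: 210 μmol = 2.10×10⁻⁴ mol.
Photon energy at 252 nm: hc/λ = (6.626×10⁻³⁴)(2.998×10⁸)/(252×10⁻⁹) = 7.883×10⁻¹⁹ J.
Energy delivered: (337 mW)(449.4 s) = 151.4 J.
Photons incident: 151.4 / 7.883×10⁻¹⁹ = 1.921×10²⁰, i.e. 1.921×10²⁰/6.022×10²³ = 3.190×10⁻⁴ mol.
Fraction absorbed: 1 − 10^(−0.489) = 0.6757.
Photons absorbed: 0.6757 × 3.190×10⁻⁴ = 2.155×10⁻⁴ mol.
Φ = 2.10×10⁻⁴ mol / 2.155×10⁻⁴ mol photons = 0.974.

Φ = 0.974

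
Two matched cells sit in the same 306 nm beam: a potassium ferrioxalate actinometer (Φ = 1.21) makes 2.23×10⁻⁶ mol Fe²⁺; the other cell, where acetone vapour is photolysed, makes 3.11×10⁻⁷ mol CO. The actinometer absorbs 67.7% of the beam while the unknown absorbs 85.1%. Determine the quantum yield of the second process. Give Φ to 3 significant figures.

Photons absorbed by the actinometer: 2.23×10⁻⁶ / 1.21 = 1.843×10⁻⁶ mol.
Incident flux: 1.843×10⁻⁶ / 0.677 = 2.722×10⁻⁶ einstein.
Absorbed by unknown: 0.851 × 2.722×10⁻⁶ = 2.316×10⁻⁶ mol.
Φ(unknown) = 3.11×10⁻⁷ / 2.316×10⁻⁶ = 0.134.

Φ = 0.134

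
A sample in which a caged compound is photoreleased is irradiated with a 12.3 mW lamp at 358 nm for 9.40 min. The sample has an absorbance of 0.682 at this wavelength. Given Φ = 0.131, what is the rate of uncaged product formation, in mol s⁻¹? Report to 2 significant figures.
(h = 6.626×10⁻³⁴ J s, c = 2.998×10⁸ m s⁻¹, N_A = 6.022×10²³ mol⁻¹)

Photon energy at 358 nm: hc/λ = (6.626×10⁻³⁴)(2.998×10⁸)/(358×10⁻⁹) = 5.549×10⁻¹⁹ J.
Energy delivered: (12.3 mW)(564 s) = 6.937 J.
Photons incident: 6.937 / 5.549×10⁻¹⁹ = 1.250×10¹⁹, i.e. 1.250×10¹⁹/6.022×10²³ = 2.076×10⁻⁵ mol.
Fraction absorbed: 1 − 10^(−0.682) = 0.7920.
Photons absorbed: 0.7920 × 2.076×10⁻⁵ = 1.644×10⁻⁵ mol.
Product formed: 0.131 × 1.644×10⁻⁵ = 2.154×10⁻⁶ mol.
Rate: 2.154×10⁻⁶ / 564 s = 3.8×10⁻⁹ mol s⁻¹.

3.8×10⁻⁹ mol s⁻¹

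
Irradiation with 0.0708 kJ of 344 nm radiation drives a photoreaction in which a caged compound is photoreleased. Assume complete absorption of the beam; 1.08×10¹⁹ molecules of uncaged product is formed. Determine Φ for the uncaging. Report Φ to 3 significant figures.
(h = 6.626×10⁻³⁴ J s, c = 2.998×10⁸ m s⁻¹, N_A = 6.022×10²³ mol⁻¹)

Φ = 0.0881

Product: 1.08×10¹⁹ / 6.022×10²³ = 1.793×10⁻⁵ mol.
Photon energy at 344 nm: hc/λ = (6.626×10⁻³⁴)(2.998×10⁸)/(344×10⁻⁹) = 5.775×10⁻¹⁹ J.
Incident energy: 0.0708 kJ = 70.8 J.
Photons incident: 70.8 / 5.775×10⁻¹⁹ = 1.226×10²⁰, i.e. 1.226×10²⁰/6.022×10²³ = 2.036×10⁻⁴ mol.
Φ = 1.793×10⁻⁵ mol / 2.036×10⁻⁴ mol photons = 0.0881.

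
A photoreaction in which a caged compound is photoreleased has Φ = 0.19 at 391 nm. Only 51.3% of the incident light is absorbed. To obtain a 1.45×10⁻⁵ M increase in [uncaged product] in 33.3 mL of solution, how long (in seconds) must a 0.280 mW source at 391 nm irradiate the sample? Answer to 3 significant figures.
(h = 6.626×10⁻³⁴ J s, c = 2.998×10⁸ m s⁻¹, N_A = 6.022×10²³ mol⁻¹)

t ≈ 5410 s

Product: (1.45×10⁻⁵ M)(0.0333 L) = 4.829×10⁻⁷ mol.
Photons that must be absorbed: 4.829×10⁻⁷ / 0.19 = 2.542×10⁻⁶ mol.
Incident photons needed: 2.542×10⁻⁶ / 0.513 = 4.955×10⁻⁶ mol.
Photon energy: hc/λ = 5.080×10⁻¹⁹ J; per mole, 3.059×10⁵ J mol⁻¹.
Energy required: 4.955×10⁻⁶ × 3.059×10⁵ = 1.516 J.
Time: 1.516 J / 0.00028 W = 5410 s.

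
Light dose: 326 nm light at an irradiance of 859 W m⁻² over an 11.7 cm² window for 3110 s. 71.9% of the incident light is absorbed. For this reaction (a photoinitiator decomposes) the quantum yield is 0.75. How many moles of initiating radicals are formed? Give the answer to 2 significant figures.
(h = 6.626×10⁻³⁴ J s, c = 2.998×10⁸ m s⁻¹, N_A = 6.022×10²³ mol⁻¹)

0.0046 mol

Photon energy at 326 nm: hc/λ = (6.626×10⁻³⁴)(2.998×10⁸)/(326×10⁻⁹) = 6.093×10⁻¹⁹ J.
Energy delivered: (859 W m⁻²)(11.7×10⁻⁴ m²)(3110 s) = 3126 J.
Photons incident: 3126 / 6.093×10⁻¹⁹ = 5.130×10²¹, i.e. 5.130×10²¹/6.022×10²³ = 0.008519 mol.
Photons absorbed: 0.719 × 0.008519 = 0.006125 mol.
Product: Φ × n_abs = 0.75 × 0.006125 = 0.004594 mol.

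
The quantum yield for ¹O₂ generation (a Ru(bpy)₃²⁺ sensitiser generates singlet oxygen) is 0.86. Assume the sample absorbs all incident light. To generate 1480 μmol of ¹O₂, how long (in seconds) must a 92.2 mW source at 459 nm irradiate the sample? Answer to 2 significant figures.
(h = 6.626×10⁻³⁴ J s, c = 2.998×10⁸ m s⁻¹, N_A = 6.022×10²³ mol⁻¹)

Product: 1480 μmol = 0.00148 mol.
Photons that must be absorbed: 0.00148 / 0.86 = 0.001721 mol.
Photon energy: hc/λ = 4.328×10⁻¹⁹ J; per mole, 2.606×10⁵ J mol⁻¹.
Energy required: 0.001721 × 2.606×10⁵ = 448.5 J.
Time: 448.5 J / 0.0922 W = 4900 s.

t ≈ 4900 s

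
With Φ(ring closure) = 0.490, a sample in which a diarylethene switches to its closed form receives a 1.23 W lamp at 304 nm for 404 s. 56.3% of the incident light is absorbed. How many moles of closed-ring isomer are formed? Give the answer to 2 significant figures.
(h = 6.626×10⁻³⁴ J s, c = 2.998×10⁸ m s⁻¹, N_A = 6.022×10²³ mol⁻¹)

Photon energy at 304 nm: hc/λ = (6.626×10⁻³⁴)(2.998×10⁸)/(304×10⁻⁹) = 6.534×10⁻¹⁹ J.
Energy delivered: (1.23 W)(404 s) = 496.9 J.
Photons incident: 496.9 / 6.534×10⁻¹⁹ = 7.605×10²⁰, i.e. 7.605×10²⁰/6.022×10²³ = 0.001263 mol.
Photons absorbed: 0.563 × 0.001263 = 7.111×10⁻⁴ mol.
Product: Φ × n_abs = 0.490 × 7.111×10⁻⁴ = 3.484×10⁻⁴ mol.

3.5×10⁻⁴ mol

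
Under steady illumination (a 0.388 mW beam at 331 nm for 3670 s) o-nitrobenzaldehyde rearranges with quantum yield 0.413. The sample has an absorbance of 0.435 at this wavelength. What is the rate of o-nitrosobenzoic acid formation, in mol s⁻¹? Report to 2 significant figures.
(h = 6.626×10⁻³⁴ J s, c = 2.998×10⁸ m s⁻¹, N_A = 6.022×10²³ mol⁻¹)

Photon energy at 331 nm: hc/λ = (6.626×10⁻³⁴)(2.998×10⁸)/(331×10⁻⁹) = 6.001×10⁻¹⁹ J.
Energy delivered: (0.388 mW)(3670 s) = 1.424 J.
Photons incident: 1.424 / 6.001×10⁻¹⁹ = 2.373×10¹⁸, i.e. 2.373×10¹⁸/6.022×10²³ = 3.941×10⁻⁶ mol.
Fraction absorbed: 1 − 10^(−0.435) = 0.6327.
Photons absorbed: 0.6327 × 3.941×10⁻⁶ = 2.493×10⁻⁶ mol.
Product formed: 0.413 × 2.493×10⁻⁶ = 1.030×10⁻⁶ mol.
Rate: 1.030×10⁻⁶ / 3670 s = 2.8×10⁻¹⁰ mol s⁻¹.

2.8×10⁻¹⁰ mol s⁻¹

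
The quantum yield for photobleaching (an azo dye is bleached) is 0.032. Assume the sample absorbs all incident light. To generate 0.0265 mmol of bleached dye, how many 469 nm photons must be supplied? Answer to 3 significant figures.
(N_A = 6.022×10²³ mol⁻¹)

Product: 0.0265 mmol = 2.65×10⁻⁵ mol.
Photons that must be absorbed: 2.65×10⁻⁵ / 0.032 = 8.281×10⁻⁴ mol.
Photon count: 8.281×10⁻⁴ × 6.022×10²³ = 4.99×10²⁰.

4.99×10²⁰ photons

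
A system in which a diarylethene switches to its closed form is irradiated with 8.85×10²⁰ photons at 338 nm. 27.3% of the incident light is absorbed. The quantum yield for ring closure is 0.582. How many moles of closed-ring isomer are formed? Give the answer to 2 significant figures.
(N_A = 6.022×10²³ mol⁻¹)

Moles of photons: 8.85×10²⁰ / 6.022×10²³ = 0.001470 mol.
Photons absorbed: 0.273 × 0.001470 = 4.013×10⁻⁴ mol.
Product: Φ × n_abs = 0.582 × 4.013×10⁻⁴ = 2.336×10⁻⁴ mol.

2.3×10⁻⁴ mol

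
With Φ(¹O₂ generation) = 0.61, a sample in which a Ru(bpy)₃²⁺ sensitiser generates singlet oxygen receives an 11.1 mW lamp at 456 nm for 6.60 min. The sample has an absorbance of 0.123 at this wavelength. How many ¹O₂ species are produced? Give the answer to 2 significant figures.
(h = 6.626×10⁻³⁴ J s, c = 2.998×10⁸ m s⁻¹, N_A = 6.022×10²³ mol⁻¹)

1.5×10¹⁸ species

Photon energy at 456 nm: hc/λ = (6.626×10⁻³⁴)(2.998×10⁸)/(456×10⁻⁹) = 4.356×10⁻¹⁹ J.
Energy delivered: (11.1 mW)(396 s) = 4.396 J.
Photons incident: 4.396 / 4.356×10⁻¹⁹ = 1.009×10¹⁹, i.e. 1.009×10¹⁹/6.022×10²³ = 1.676×10⁻⁵ mol.
Fraction absorbed: 1 − 10^(−0.123) = 0.2466.
Photons absorbed: 0.2466 × 1.676×10⁻⁵ = 4.133×10⁻⁶ mol.
Product: Φ × n_abs = 0.61 × 4.133×10⁻⁶ = 2.521×10⁻⁶ mol.
As a count: 2.521×10⁻⁶ × 6.022×10²³ = 1.5×10¹⁸.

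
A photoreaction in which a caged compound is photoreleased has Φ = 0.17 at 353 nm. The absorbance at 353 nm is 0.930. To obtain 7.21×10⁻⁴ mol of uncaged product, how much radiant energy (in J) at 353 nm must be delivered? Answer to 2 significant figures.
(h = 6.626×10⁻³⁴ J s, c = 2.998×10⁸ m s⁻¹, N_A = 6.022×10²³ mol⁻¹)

1600 J

Photons that must be absorbed: 7.21×10⁻⁴ / 0.17 = 0.004241 mol.
Fraction absorbed: 1 − 10^(−0.930) = 0.8825.
Incident photons needed: 0.004241 / 0.8825 = 0.004806 mol.
Photon energy: hc/λ = 5.627×10⁻¹⁹ J; per mole, 3.389×10⁵ J mol⁻¹.
Energy required: 0.004806 × 3.389×10⁵ = 1600 J.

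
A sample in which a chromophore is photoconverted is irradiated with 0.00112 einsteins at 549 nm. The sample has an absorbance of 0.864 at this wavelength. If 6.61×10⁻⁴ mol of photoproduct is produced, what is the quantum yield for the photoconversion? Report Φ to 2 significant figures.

Fraction absorbed: 1 − 10^(−0.864) = 0.8632.
Photons absorbed: 0.8632 × 0.00112 = 9.668×10⁻⁴ mol.
Φ = 6.61×10⁻⁴ mol / 9.668×10⁻⁴ mol photons = 0.68.

Φ = 0.68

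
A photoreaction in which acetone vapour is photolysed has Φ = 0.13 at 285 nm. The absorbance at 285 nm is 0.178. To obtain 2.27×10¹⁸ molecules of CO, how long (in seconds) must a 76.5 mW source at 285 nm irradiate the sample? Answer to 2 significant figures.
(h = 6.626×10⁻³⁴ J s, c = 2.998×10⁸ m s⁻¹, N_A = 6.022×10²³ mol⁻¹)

t ≈ 470 s

Product: 2.27×10¹⁸ / 6.022×10²³ = 3.770×10⁻⁶ mol.
Photons that must be absorbed: 3.770×10⁻⁶ / 0.13 = 2.900×10⁻⁵ mol.
Fraction absorbed: 1 − 10^(−0.178) = 0.3363.
Incident photons needed: 2.900×10⁻⁵ / 0.3363 = 8.623×10⁻⁵ mol.
Photon energy: hc/λ = 6.970×10⁻¹⁹ J; per mole, 4.197×10⁵ J mol⁻¹.
Energy required: 8.623×10⁻⁵ × 4.197×10⁵ = 36.19 J.
Time: 36.19 J / 0.0765 W = 470 s.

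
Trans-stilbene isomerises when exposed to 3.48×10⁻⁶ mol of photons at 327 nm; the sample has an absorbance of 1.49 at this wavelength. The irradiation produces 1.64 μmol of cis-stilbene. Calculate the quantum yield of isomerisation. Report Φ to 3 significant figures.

Product: 1.64 μmol = 1.64×10⁻⁶ mol.
Fraction absorbed: 1 − 10^(−1.49) = 0.9676.
Photons absorbed: 0.9676 × 3.48×10⁻⁶ = 3.367×10⁻⁶ mol.
Φ = 1.64×10⁻⁶ mol / 3.367×10⁻⁶ mol photons = 0.487.

Φ = 0.487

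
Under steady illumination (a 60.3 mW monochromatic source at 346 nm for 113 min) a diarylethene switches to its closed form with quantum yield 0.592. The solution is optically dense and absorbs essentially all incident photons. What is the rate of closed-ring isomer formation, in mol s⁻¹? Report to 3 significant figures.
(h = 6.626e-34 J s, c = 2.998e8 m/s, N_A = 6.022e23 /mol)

1.03e-7 mol s⁻¹

Photon energy at 346 nm: hc/λ = (6.626e-34)(2.998e8)/(346e-9) = 5.741e-19 J.
Energy delivered: (60.3 mW)(6780 s) = 408.8 J.
Photons incident: 408.8 / 5.741e-19 = 7.121e20, i.e. 7.121e20/6.022e23 = 0.001182 mol.
Product formed: 0.592 × 0.001182 = 6.997e-4 mol.
Rate: 6.997e-4 / 6780 s = 1.03e-7 mol s⁻¹.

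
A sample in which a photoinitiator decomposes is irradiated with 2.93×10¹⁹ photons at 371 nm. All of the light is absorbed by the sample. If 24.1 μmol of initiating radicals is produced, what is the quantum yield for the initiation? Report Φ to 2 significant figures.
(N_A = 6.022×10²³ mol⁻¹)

Φ = 0.50

Product: 24.1 μmol = 2.41×10⁻⁵ mol.
Moles of photons: 2.93×10¹⁹ / 6.022×10²³ = 4.865×10⁻⁵ mol.
Φ = 2.41×10⁻⁵ mol / 4.865×10⁻⁵ mol photons = 0.50.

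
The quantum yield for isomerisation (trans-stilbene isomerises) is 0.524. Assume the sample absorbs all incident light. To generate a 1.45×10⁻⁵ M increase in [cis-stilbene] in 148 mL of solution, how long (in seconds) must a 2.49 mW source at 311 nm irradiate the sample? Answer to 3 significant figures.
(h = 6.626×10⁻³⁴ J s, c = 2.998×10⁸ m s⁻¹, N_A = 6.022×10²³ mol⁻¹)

t ≈ 633 s

Product: (1.45×10⁻⁵ M)(0.148 L) = 2.146×10⁻⁶ mol.
Photons that must be absorbed: 2.146×10⁻⁶ / 0.524 = 4.095×10⁻⁶ mol.
Photon energy: hc/λ = 6.387×10⁻¹⁹ J; per mole, 3.846×10⁵ J mol⁻¹.
Energy required: 4.095×10⁻⁶ × 3.846×10⁵ = 1.575 J.
Time: 1.575 J / 0.00249 W = 633 s.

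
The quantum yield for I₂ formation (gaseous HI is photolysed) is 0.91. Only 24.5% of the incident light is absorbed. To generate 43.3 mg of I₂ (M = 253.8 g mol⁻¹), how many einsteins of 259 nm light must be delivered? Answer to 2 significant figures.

7.7e-4 einstein

Product: 43.3 mg / 253.8 g mol⁻¹ = 1.706e-4 mol.
Photons that must be absorbed: 1.706e-4 / 0.91 = 1.875e-4 mol.
Incident photons needed: 1.875e-4 / 0.245 = 7.653e-4 mol.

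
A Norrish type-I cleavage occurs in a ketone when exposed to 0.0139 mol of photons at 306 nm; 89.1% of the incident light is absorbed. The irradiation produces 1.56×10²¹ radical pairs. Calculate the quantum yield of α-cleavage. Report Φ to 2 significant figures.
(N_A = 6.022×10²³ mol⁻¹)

Product: 1.56×10²¹ / 6.022×10²³ = 0.002591 mol.
Photons absorbed: 0.891 × 0.0139 = 0.01238 mol.
Φ = 0.002591 mol / 0.01238 mol photons = 0.21.

Φ = 0.21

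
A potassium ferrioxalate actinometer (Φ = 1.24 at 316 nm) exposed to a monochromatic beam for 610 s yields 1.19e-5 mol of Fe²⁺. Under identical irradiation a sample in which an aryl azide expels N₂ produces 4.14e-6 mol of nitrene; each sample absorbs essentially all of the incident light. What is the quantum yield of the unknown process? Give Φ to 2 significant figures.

Photons absorbed by the actinometer: 1.19e-5 / 1.24 = 9.597e-6 mol.
Φ(unknown) = 4.14e-6 / 9.597e-6 = 0.43.

Φ = 0.43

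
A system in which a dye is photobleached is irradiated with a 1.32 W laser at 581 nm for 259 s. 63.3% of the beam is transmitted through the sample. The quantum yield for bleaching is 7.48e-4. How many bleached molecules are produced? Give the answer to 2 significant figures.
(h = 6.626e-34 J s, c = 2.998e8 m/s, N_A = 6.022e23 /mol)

2.7e17 bleached molecules

Photon energy at 581 nm: hc/λ = (6.626e-34)(2.998e8)/(581e-9) = 3.419e-19 J.
Energy delivered: (1.32 W)(259 s) = 341.9 J.
Photons incident: 341.9 / 3.419e-19 = 1.000e21, i.e. 1.000e21/6.022e23 = 0.001661 mol.
Fraction absorbed: 1 − 63.3/100 = 0.3670.
Photons absorbed: 0.3670 × 0.001661 = 6.096e-4 mol.
Product: Φ × n_abs = 7.48e-4 × 6.096e-4 = 4.560e-7 mol.
As a count: 4.560e-7 × 6.022e23 = 2.7e17.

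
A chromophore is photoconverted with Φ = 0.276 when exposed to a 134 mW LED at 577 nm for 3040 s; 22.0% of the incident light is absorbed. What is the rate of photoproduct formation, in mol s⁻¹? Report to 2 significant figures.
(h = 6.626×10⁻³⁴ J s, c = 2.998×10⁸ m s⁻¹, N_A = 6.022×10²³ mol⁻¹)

3.9×10⁻⁸ mol s⁻¹

Photon energy at 577 nm: hc/λ = (6.626×10⁻³⁴)(2.998×10⁸)/(577×10⁻⁹) = 3.443×10⁻¹⁹ J.
Energy delivered: (134 mW)(3040 s) = 407.4 J.
Photons incident: 407.4 / 3.443×10⁻¹⁹ = 1.183×10²¹, i.e. 1.183×10²¹/6.022×10²³ = 0.001964 mol.
Photons absorbed: 0.220 × 0.001964 = 4.321×10⁻⁴ mol.
Product formed: 0.276 × 4.321×10⁻⁴ = 1.193×10⁻⁴ mol.
Rate: 1.193×10⁻⁴ / 3040 s = 3.9×10⁻⁸ mol s⁻¹.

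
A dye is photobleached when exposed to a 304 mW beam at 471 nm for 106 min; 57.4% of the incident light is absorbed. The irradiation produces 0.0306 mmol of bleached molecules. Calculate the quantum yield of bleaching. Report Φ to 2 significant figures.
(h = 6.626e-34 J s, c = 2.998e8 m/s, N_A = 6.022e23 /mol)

Φ = 0.0070

Product: 0.0306 mmol = 3.06e-5 mol.
Photon energy at 471 nm: hc/λ = (6.626e-34)(2.998e8)/(471e-9) = 4.218e-19 J.
Energy delivered: (304 mW)(6360 s) = 1933 J.
Photons incident: 1933 / 4.218e-19 = 4.583e21, i.e. 4.583e21/6.022e23 = 0.007610 mol.
Photons absorbed: 0.574 × 0.007610 = 0.004368 mol.
Φ = 3.06e-5 mol / 0.004368 mol photons = 0.0070.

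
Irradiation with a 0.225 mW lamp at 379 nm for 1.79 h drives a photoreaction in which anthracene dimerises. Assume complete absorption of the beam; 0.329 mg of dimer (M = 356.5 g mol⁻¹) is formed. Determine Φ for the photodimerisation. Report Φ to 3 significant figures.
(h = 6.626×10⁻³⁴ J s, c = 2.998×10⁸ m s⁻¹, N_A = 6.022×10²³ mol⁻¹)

Φ = 0.201

Product: 0.329 mg / 356.5 g mol⁻¹ = 9.229×10⁻⁷ mol.
Photon energy at 379 nm: hc/λ = (6.626×10⁻³⁴)(2.998×10⁸)/(379×10⁻⁹) = 5.241×10⁻¹⁹ J.
Energy delivered: (0.225 mW)(6444 s) = 1.450 J.
Photons incident: 1.450 / 5.241×10⁻¹⁹ = 2.767×10¹⁸, i.e. 2.767×10¹⁸/6.022×10²³ = 4.595×10⁻⁶ mol.
Φ = 9.229×10⁻⁷ mol / 4.595×10⁻⁶ mol photons = 0.201.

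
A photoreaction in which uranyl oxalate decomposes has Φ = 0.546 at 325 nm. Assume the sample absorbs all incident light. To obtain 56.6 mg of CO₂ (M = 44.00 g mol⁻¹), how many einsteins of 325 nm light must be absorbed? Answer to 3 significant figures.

0.00236 einstein

Product: 56.6 mg / 44.00 g mol⁻¹ = 0.001286 mol.
Photons that must be absorbed: 0.001286 / 0.546 = 0.002355 mol.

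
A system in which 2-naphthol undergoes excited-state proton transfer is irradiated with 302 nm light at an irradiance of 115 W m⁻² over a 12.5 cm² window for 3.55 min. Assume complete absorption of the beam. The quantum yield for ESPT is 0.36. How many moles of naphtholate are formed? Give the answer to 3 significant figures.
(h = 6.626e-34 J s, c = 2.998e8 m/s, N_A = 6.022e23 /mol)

2.78e-5 mol

Photon energy at 302 nm: hc/λ = (6.626e-34)(2.998e8)/(302e-9) = 6.578e-19 J.
Energy delivered: (115 W m⁻²)(12.5e-4 m²)(213 s) = 30.62 J.
Photons incident: 30.62 / 6.578e-19 = 4.655e19, i.e. 4.655e19/6.022e23 = 7.730e-5 mol.
Product: Φ × n_abs = 0.36 × 7.730e-5 = 2.783e-5 mol.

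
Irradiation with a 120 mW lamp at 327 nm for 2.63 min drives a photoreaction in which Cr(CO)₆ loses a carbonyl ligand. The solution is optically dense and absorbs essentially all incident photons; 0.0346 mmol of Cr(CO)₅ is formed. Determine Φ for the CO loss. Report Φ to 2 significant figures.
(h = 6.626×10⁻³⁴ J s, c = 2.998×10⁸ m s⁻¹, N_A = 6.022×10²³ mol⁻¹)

Φ = 0.67

Product: 0.0346 mmol = 3.46×10⁻⁵ mol.
Photon energy at 327 nm: hc/λ = (6.626×10⁻³⁴)(2.998×10⁸)/(327×10⁻⁹) = 6.075×10⁻¹⁹ J.
Energy delivered: (120 mW)(157.8 s) = 18.94 J.
Photons incident: 18.94 / 6.075×10⁻¹⁹ = 3.118×10¹⁹, i.e. 3.118×10¹⁹/6.022×10²³ = 5.178×10⁻⁵ mol.
Φ = 3.46×10⁻⁵ mol / 5.178×10⁻⁵ mol photons = 0.67.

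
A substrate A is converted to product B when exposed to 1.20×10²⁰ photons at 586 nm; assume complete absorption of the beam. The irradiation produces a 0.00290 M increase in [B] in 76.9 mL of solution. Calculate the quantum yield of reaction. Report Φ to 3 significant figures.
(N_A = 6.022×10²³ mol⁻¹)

Product: (0.00290 M)(0.0769 L) = 2.230×10⁻⁴ mol.
Moles of photons: 1.20×10²⁰ / 6.022×10²³ = 1.993×10⁻⁴ mol.
Φ = 2.230×10⁻⁴ mol / 1.993×10⁻⁴ mol photons = 1.12.

Φ = 1.12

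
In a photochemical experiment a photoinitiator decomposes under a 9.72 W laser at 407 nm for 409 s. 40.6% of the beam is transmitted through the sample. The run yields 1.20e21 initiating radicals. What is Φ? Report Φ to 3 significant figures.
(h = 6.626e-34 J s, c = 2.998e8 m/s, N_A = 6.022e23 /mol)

Product: 1.20e21 / 6.022e23 = 0.001993 mol.
Photon energy at 407 nm: hc/λ = (6.626e-34)(2.998e8)/(407e-9) = 4.881e-19 J.
Energy delivered: (9.72 W)(409 s) = 3975 J.
Photons incident: 3975 / 4.881e-19 = 8.144e21, i.e. 8.144e21/6.022e23 = 0.01352 mol.
Fraction absorbed: 1 − 40.6/100 = 0.5940.
Photons absorbed: 0.5940 × 0.01352 = 0.008031 mol.
Φ = 0.001993 mol / 0.008031 mol photons = 0.248.

Φ = 0.248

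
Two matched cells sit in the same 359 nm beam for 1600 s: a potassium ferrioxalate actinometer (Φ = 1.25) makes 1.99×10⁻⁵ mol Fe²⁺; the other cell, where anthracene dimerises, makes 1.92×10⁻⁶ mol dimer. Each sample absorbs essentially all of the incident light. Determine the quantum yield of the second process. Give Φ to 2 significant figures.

Φ = 0.12

Photons absorbed by the actinometer: 1.99×10⁻⁵ / 1.25 = 1.592×10⁻⁵ mol.
Φ(unknown) = 1.92×10⁻⁶ / 1.592×10⁻⁵ = 0.12.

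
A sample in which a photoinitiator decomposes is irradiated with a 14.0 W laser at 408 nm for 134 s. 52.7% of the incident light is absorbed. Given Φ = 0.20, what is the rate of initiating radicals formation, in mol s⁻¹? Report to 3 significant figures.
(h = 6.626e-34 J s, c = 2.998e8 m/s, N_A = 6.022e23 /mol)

5.03e-6 mol s⁻¹

Photon energy at 408 nm: hc/λ = (6.626e-34)(2.998e8)/(408e-9) = 4.869e-19 J.
Energy delivered: (14.0 W)(134 s) = 1876 J.
Photons incident: 1876 / 4.869e-19 = 3.853e21, i.e. 3.853e21/6.022e23 = 0.006398 mol.
Photons absorbed: 0.527 × 0.006398 = 0.003372 mol.
Product formed: 0.20 × 0.003372 = 6.744e-4 mol.
Rate: 6.744e-4 / 134 s = 5.03e-6 mol s⁻¹.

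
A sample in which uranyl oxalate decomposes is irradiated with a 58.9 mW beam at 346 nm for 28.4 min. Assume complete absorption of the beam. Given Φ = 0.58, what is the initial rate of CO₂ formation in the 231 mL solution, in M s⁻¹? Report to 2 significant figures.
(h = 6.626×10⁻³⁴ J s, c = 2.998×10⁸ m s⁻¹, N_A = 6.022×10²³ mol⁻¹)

Photon energy at 346 nm: hc/λ = (6.626×10⁻³⁴)(2.998×10⁸)/(346×10⁻⁹) = 5.741×10⁻¹⁹ J.
Energy delivered: (58.9 mW)(1704 s) = 100.4 J.
Photons incident: 100.4 / 5.741×10⁻¹⁹ = 1.749×10²⁰, i.e. 1.749×10²⁰/6.022×10²³ = 2.904×10⁻⁴ mol.
Product formed: 0.58 × 2.904×10⁻⁴ = 1.684×10⁻⁴ mol.
Rate: 1.684×10⁻⁴ mol / (1704 s × 0.231 L) = 4.3×10⁻⁷ M s⁻¹.

4.3×10⁻⁷ M s⁻¹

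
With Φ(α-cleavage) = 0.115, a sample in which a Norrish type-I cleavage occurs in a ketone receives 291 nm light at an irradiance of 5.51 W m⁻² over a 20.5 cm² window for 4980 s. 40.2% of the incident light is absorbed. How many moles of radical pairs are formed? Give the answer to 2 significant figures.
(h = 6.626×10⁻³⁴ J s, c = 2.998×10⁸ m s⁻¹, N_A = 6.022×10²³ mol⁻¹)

6.3×10⁻⁶ mol

Photon energy at 291 nm: hc/λ = (6.626×10⁻³⁴)(2.998×10⁸)/(291×10⁻⁹) = 6.826×10⁻¹⁹ J.
Energy delivered: (5.51 W m⁻²)(20.5×10⁻⁴ m²)(4980 s) = 56.25 J.
Photons incident: 56.25 / 6.826×10⁻¹⁹ = 8.241×10¹⁹, i.e. 8.241×10¹⁹/6.022×10²³ = 1.368×10⁻⁴ mol.
Photons absorbed: 0.402 × 1.368×10⁻⁴ = 5.499×10⁻⁵ mol.
Product: Φ × n_abs = 0.115 × 5.499×10⁻⁵ = 6.324×10⁻⁶ mol.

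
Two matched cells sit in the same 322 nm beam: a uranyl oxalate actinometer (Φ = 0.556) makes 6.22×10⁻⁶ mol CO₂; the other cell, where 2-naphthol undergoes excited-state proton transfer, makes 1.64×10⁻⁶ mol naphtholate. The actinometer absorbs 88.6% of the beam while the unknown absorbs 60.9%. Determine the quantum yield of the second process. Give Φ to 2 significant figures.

Φ = 0.21

Photons absorbed by the actinometer: 6.22×10⁻⁶ / 0.556 = 1.119×10⁻⁵ mol.
Incident flux: 1.119×10⁻⁵ / 0.886 = 1.263×10⁻⁵ einstein.
Absorbed by unknown: 0.609 × 1.263×10⁻⁵ = 7.692×10⁻⁶ mol.
Φ(unknown) = 1.64×10⁻⁶ / 7.692×10⁻⁶ = 0.21.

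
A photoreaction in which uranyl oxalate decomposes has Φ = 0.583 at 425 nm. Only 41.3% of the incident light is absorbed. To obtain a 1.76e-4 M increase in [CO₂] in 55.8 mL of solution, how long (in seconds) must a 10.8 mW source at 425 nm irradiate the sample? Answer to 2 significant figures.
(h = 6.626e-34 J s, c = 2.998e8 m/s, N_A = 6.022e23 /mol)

t ≈ 1100 s

Product: (1.76e-4 M)(0.0558 L) = 9.821e-6 mol.
Photons that must be absorbed: 9.821e-6 / 0.583 = 1.685e-5 mol.
Incident photons needed: 1.685e-5 / 0.413 = 4.080e-5 mol.
Photon energy: hc/λ = 4.674e-19 J; per mole, 2.815e5 J mol⁻¹.
Energy required: 4.080e-5 × 2.815e5 = 11.49 J.
Time: 11.49 J / 0.0108 W = 1100 s.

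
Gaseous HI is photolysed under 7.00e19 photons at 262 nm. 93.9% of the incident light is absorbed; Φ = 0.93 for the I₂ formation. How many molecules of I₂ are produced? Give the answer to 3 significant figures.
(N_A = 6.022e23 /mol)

Moles of photons: 7.00e19 / 6.022e23 = 1.162e-4 mol.
Photons absorbed: 0.939 × 1.162e-4 = 1.091e-4 mol.
Product: Φ × n_abs = 0.93 × 1.091e-4 = 1.015e-4 mol.
As a count: 1.015e-4 × 6.022e23 = 6.11e19.

6.11e19 molecules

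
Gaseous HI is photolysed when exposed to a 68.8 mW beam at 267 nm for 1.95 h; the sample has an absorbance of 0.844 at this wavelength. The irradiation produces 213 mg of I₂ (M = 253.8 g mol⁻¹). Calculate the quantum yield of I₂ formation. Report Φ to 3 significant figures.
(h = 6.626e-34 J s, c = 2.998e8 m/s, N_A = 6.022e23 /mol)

Φ = 0.909

Product: 213 mg / 253.8 g mol⁻¹ = 8.392e-4 mol.
Photon energy at 267 nm: hc/λ = (6.626e-34)(2.998e8)/(267e-9) = 7.440e-19 J.
Energy delivered: (68.8 mW)(7020 s) = 483.0 J.
Photons incident: 483.0 / 7.440e-19 = 6.492e20, i.e. 6.492e20/6.022e23 = 0.001078 mol.
Fraction absorbed: 1 − 10^(−0.844) = 0.8568.
Photons absorbed: 0.8568 × 0.001078 = 9.236e-4 mol.
Φ = 8.392e-4 mol / 9.236e-4 mol photons = 0.909.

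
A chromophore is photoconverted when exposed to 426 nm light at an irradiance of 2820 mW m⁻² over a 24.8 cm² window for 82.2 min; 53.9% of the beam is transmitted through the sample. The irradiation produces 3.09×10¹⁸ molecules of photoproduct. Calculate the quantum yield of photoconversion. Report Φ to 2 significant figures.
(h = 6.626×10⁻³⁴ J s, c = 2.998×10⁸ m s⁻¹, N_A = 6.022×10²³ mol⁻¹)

Product: 3.09×10¹⁸ / 6.022×10²³ = 5.131×10⁻⁶ mol.
Photon energy at 426 nm: hc/λ = (6.626×10⁻³⁴)(2.998×10⁸)/(426×10⁻⁹) = 4.663×10⁻¹⁹ J.
Energy delivered: (2820 mW m⁻²)(24.8×10⁻⁴ m²)(4932 s) = 34.49 J.
Photons incident: 34.49 / 4.663×10⁻¹⁹ = 7.397×10¹⁹, i.e. 7.397×10¹⁹/6.022×10²³ = 1.228×10⁻⁴ mol.
Fraction absorbed: 1 − 53.9/100 = 0.4610.
Photons absorbed: 0.4610 × 1.228×10⁻⁴ = 5.661×10⁻⁵ mol.
Φ = 5.131×10⁻⁶ mol / 5.661×10⁻⁵ mol photons = 0.091.

Φ = 0.091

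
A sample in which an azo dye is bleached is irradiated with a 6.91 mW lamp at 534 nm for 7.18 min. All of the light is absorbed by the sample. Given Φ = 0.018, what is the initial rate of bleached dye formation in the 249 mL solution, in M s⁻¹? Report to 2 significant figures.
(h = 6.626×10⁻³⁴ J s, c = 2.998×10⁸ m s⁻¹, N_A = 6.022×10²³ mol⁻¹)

Photon energy at 534 nm: hc/λ = (6.626×10⁻³⁴)(2.998×10⁸)/(534×10⁻⁹) = 3.720×10⁻¹⁹ J.
Energy delivered: (6.91 mW)(430.8 s) = 2.977 J.
Photons incident: 2.977 / 3.720×10⁻¹⁹ = 8.003×10¹⁸, i.e. 8.003×10¹⁸/6.022×10²³ = 1.329×10⁻⁵ mol.
Product formed: 0.018 × 1.329×10⁻⁵ = 2.392×10⁻⁷ mol.
Rate: 2.392×10⁻⁷ mol / (430.8 s × 0.249 L) = 2.2×10⁻⁹ M s⁻¹.

2.2×10⁻⁹ M s⁻¹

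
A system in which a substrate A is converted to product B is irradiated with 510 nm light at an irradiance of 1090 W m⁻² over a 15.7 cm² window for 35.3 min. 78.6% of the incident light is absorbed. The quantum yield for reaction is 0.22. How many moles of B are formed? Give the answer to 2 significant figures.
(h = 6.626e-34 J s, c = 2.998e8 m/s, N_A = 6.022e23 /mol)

Photon energy at 510 nm: hc/λ = (6.626e-34)(2.998e8)/(510e-9) = 3.895e-19 J.
Energy delivered: (1090 W m⁻²)(15.7e-4 m²)(2118 s) = 3625 J.
Photons incident: 3625 / 3.895e-19 = 9.307e21, i.e. 9.307e21/6.022e23 = 0.01545 mol.
Photons absorbed: 0.786 × 0.01545 = 0.01214 mol.
Product: Φ × n_abs = 0.22 × 0.01214 = 0.002671 mol.

0.0027 mol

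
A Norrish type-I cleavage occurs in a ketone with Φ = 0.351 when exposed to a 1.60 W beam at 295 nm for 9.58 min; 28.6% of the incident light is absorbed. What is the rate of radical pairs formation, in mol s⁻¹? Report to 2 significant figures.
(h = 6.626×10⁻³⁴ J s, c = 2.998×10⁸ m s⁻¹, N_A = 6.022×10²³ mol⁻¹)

4.0×10⁻⁷ mol s⁻¹

Photon energy at 295 nm: hc/λ = (6.626×10⁻³⁴)(2.998×10⁸)/(295×10⁻⁹) = 6.734×10⁻¹⁹ J.
Energy delivered: (1.60 W)(574.8 s) = 919.7 J.
Photons incident: 919.7 / 6.734×10⁻¹⁹ = 1.366×10²¹, i.e. 1.366×10²¹/6.022×10²³ = 0.002268 mol.
Photons absorbed: 0.286 × 0.002268 = 6.486×10⁻⁴ mol.
Product formed: 0.351 × 6.486×10⁻⁴ = 2.277×10⁻⁴ mol.
Rate: 2.277×10⁻⁴ / 574.8 s = 4.0×10⁻⁷ mol s⁻¹.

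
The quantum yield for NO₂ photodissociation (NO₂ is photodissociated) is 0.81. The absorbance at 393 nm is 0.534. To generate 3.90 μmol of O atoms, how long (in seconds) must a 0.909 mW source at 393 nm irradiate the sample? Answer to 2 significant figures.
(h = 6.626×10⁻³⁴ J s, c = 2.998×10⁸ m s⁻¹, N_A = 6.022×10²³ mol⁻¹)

t ≈ 2300 s

Product: 3.90 μmol = 3.90×10⁻⁶ mol.
Photons that must be absorbed: 3.90×10⁻⁶ / 0.81 = 4.815×10⁻⁶ mol.
Fraction absorbed: 1 − 10^(−0.534) = 0.7076.
Incident photons needed: 4.815×10⁻⁶ / 0.7076 = 6.805×10⁻⁶ mol.
Photon energy: hc/λ = 5.055×10⁻¹⁹ J; per mole, 3.044×10⁵ J mol⁻¹.
Energy required: 6.805×10⁻⁶ × 3.044×10⁵ = 2.071 J.
Time: 2.071 J / 0.000909 W = 2300 s.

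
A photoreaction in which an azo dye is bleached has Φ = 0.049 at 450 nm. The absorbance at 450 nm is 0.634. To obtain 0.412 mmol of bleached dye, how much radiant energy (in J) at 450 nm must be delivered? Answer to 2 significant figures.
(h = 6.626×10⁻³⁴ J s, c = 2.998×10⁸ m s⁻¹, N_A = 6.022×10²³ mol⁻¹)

Product: 0.412 mmol = 4.12×10⁻⁴ mol.
Photons that must be absorbed: 4.12×10⁻⁴ / 0.049 = 0.008408 mol.
Fraction absorbed: 1 − 10^(−0.634) = 0.7677.
Incident photons needed: 0.008408 / 0.7677 = 0.01095 mol.
Photon energy: hc/λ = 4.414×10⁻¹⁹ J; per mole, 2.658×10⁵ J mol⁻¹.
Energy required: 0.01095 × 2.658×10⁵ = 2900 J.

2900 J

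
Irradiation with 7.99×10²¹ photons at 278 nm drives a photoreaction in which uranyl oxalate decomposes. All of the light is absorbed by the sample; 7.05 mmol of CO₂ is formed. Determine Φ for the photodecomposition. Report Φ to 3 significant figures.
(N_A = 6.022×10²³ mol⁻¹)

Φ = 0.531

Product: 7.05 mmol = 0.00705 mol.
Moles of photons: 7.99×10²¹ / 6.022×10²³ = 0.01327 mol.
Φ = 0.00705 mol / 0.01327 mol photons = 0.531.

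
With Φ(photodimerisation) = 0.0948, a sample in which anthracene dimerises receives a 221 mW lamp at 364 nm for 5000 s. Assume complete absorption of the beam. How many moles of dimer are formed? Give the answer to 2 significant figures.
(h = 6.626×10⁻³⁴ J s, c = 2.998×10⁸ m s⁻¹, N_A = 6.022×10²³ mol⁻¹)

3.2×10⁻⁴ mol

Photon energy at 364 nm: hc/λ = (6.626×10⁻³⁴)(2.998×10⁸)/(364×10⁻⁹) = 5.457×10⁻¹⁹ J.
Energy delivered: (221 mW)(5000 s) = 1105 J.
Photons incident: 1105 / 5.457×10⁻¹⁹ = 2.025×10²¹, i.e. 2.025×10²¹/6.022×10²³ = 0.003363 mol.
Product: Φ × n_abs = 0.0948 × 0.003363 = 3.188×10⁻⁴ mol.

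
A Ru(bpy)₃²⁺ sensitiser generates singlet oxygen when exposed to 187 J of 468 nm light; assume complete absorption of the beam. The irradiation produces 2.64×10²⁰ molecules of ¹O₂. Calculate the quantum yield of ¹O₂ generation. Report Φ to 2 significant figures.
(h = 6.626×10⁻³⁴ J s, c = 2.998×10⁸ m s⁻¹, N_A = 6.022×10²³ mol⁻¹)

Φ = 0.60

Product: 2.64×10²⁰ / 6.022×10²³ = 4.384×10⁻⁴ mol.
Photon energy at 468 nm: hc/λ = (6.626×10⁻³⁴)(2.998×10⁸)/(468×10⁻⁹) = 4.245×10⁻¹⁹ J.
Photons incident: 187 / 4.245×10⁻¹⁹ = 4.405×10²⁰, i.e. 4.405×10²⁰/6.022×10²³ = 7.315×10⁻⁴ mol.
Φ = 4.384×10⁻⁴ mol / 7.315×10⁻⁴ mol photons = 0.60.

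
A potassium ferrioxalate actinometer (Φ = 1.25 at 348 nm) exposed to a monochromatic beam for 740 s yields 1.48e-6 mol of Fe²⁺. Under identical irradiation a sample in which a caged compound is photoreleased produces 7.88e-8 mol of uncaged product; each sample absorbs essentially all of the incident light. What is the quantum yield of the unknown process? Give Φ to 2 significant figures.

Photons absorbed by the actinometer: 1.48e-6 / 1.25 = 1.184e-6 mol.
Φ(unknown) = 7.88e-8 / 1.184e-6 = 0.067.

Φ = 0.067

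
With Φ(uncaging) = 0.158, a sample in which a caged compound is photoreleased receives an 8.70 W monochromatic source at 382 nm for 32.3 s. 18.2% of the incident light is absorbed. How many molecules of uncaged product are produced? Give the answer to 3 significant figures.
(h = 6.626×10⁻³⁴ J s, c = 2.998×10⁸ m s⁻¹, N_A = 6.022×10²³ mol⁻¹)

1.55×10¹⁹ molecules

Photon energy at 382 nm: hc/λ = (6.626×10⁻³⁴)(2.998×10⁸)/(382×10⁻⁹) = 5.200×10⁻¹⁹ J.
Energy delivered: (8.70 W)(32.3 s) = 281.0 J.
Photons incident: 281.0 / 5.200×10⁻¹⁹ = 5.404×10²⁰, i.e. 5.404×10²⁰/6.022×10²³ = 8.974×10⁻⁴ mol.
Photons absorbed: 0.182 × 8.974×10⁻⁴ = 1.633×10⁻⁴ mol.
Product: Φ × n_abs = 0.158 × 1.633×10⁻⁴ = 2.580×10⁻⁵ mol.
As a count: 2.580×10⁻⁵ × 6.022×10²³ = 1.55×10¹⁹.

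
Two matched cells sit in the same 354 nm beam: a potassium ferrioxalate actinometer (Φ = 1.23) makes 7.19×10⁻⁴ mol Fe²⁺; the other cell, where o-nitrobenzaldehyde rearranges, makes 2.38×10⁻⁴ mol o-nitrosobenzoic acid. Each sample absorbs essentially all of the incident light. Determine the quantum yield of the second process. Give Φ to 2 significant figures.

Φ = 0.41

Photons absorbed by the actinometer: 7.19×10⁻⁴ / 1.23 = 5.846×10⁻⁴ mol.
Φ(unknown) = 2.38×10⁻⁴ / 5.846×10⁻⁴ = 0.41.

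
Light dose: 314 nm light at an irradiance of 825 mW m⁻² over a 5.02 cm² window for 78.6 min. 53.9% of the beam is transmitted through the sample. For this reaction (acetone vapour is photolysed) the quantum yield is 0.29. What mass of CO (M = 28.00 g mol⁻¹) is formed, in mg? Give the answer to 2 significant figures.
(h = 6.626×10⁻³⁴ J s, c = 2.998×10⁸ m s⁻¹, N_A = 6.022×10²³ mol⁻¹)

0.019 mg

Photon energy at 314 nm: hc/λ = (6.626×10⁻³⁴)(2.998×10⁸)/(314×10⁻⁹) = 6.326×10⁻¹⁹ J.
Energy delivered: (825 mW m⁻²)(5.02×10⁻⁴ m²)(4716 s) = 1.953 J.
Photons incident: 1.953 / 6.326×10⁻¹⁹ = 3.087×10¹⁸, i.e. 3.087×10¹⁸/6.022×10²³ = 5.126×10⁻⁶ mol.
Fraction absorbed: 1 − 53.9/100 = 0.4610.
Photons absorbed: 0.4610 × 5.126×10⁻⁶ = 2.363×10⁻⁶ mol.
Product: Φ × n_abs = 0.29 × 2.363×10⁻⁶ = 6.853×10⁻⁷ mol.
Mass: 6.853×10⁻⁷ × 28.00 = 1.919×10⁻⁵ g = 0.019 mg.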